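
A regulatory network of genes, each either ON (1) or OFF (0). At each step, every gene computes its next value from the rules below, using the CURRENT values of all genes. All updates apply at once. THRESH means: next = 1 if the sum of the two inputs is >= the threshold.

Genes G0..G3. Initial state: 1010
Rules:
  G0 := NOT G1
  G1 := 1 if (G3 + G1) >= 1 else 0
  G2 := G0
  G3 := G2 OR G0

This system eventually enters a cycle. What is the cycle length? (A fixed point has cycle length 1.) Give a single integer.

Step 0: 1010
Step 1: G0=NOT G1=NOT 0=1 G1=(0+0>=1)=0 G2=G0=1 G3=G2|G0=1|1=1 -> 1011
Step 2: G0=NOT G1=NOT 0=1 G1=(1+0>=1)=1 G2=G0=1 G3=G2|G0=1|1=1 -> 1111
Step 3: G0=NOT G1=NOT 1=0 G1=(1+1>=1)=1 G2=G0=1 G3=G2|G0=1|1=1 -> 0111
Step 4: G0=NOT G1=NOT 1=0 G1=(1+1>=1)=1 G2=G0=0 G3=G2|G0=1|0=1 -> 0101
Step 5: G0=NOT G1=NOT 1=0 G1=(1+1>=1)=1 G2=G0=0 G3=G2|G0=0|0=0 -> 0100
Step 6: G0=NOT G1=NOT 1=0 G1=(0+1>=1)=1 G2=G0=0 G3=G2|G0=0|0=0 -> 0100
State from step 6 equals state from step 5 -> cycle length 1

Answer: 1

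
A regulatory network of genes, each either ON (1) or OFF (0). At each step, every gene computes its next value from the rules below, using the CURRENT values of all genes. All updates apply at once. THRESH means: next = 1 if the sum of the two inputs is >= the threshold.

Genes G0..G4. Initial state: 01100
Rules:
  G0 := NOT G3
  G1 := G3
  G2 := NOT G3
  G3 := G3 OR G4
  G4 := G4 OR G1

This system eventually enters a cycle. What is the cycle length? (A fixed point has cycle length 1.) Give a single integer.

Answer: 1

Derivation:
Step 0: 01100
Step 1: G0=NOT G3=NOT 0=1 G1=G3=0 G2=NOT G3=NOT 0=1 G3=G3|G4=0|0=0 G4=G4|G1=0|1=1 -> 10101
Step 2: G0=NOT G3=NOT 0=1 G1=G3=0 G2=NOT G3=NOT 0=1 G3=G3|G4=0|1=1 G4=G4|G1=1|0=1 -> 10111
Step 3: G0=NOT G3=NOT 1=0 G1=G3=1 G2=NOT G3=NOT 1=0 G3=G3|G4=1|1=1 G4=G4|G1=1|0=1 -> 01011
Step 4: G0=NOT G3=NOT 1=0 G1=G3=1 G2=NOT G3=NOT 1=0 G3=G3|G4=1|1=1 G4=G4|G1=1|1=1 -> 01011
State from step 4 equals state from step 3 -> cycle length 1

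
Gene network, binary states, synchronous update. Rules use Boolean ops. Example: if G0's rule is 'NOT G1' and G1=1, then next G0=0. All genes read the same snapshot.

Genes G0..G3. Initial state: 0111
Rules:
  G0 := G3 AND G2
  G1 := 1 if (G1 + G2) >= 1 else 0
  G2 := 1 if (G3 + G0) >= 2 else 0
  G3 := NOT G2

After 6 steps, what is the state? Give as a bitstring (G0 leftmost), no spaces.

Step 1: G0=G3&G2=1&1=1 G1=(1+1>=1)=1 G2=(1+0>=2)=0 G3=NOT G2=NOT 1=0 -> 1100
Step 2: G0=G3&G2=0&0=0 G1=(1+0>=1)=1 G2=(0+1>=2)=0 G3=NOT G2=NOT 0=1 -> 0101
Step 3: G0=G3&G2=1&0=0 G1=(1+0>=1)=1 G2=(1+0>=2)=0 G3=NOT G2=NOT 0=1 -> 0101
Step 4: G0=G3&G2=1&0=0 G1=(1+0>=1)=1 G2=(1+0>=2)=0 G3=NOT G2=NOT 0=1 -> 0101
Step 5: G0=G3&G2=1&0=0 G1=(1+0>=1)=1 G2=(1+0>=2)=0 G3=NOT G2=NOT 0=1 -> 0101
Step 6: G0=G3&G2=1&0=0 G1=(1+0>=1)=1 G2=(1+0>=2)=0 G3=NOT G2=NOT 0=1 -> 0101

0101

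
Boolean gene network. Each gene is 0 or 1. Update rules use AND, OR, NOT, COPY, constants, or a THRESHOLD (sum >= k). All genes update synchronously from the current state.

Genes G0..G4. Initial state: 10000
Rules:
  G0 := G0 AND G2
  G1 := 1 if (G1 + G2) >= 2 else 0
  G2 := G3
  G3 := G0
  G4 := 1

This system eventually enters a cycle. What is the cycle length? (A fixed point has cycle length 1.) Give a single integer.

Step 0: 10000
Step 1: G0=G0&G2=1&0=0 G1=(0+0>=2)=0 G2=G3=0 G3=G0=1 G4=1(const) -> 00011
Step 2: G0=G0&G2=0&0=0 G1=(0+0>=2)=0 G2=G3=1 G3=G0=0 G4=1(const) -> 00101
Step 3: G0=G0&G2=0&1=0 G1=(0+1>=2)=0 G2=G3=0 G3=G0=0 G4=1(const) -> 00001
Step 4: G0=G0&G2=0&0=0 G1=(0+0>=2)=0 G2=G3=0 G3=G0=0 G4=1(const) -> 00001
State from step 4 equals state from step 3 -> cycle length 1

Answer: 1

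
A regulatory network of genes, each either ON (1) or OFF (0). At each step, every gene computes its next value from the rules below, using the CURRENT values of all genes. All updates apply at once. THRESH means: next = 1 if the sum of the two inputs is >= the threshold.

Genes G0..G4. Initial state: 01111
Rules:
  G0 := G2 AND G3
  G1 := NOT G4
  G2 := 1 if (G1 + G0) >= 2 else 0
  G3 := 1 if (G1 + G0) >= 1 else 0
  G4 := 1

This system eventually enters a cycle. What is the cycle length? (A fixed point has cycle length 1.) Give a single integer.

Answer: 1

Derivation:
Step 0: 01111
Step 1: G0=G2&G3=1&1=1 G1=NOT G4=NOT 1=0 G2=(1+0>=2)=0 G3=(1+0>=1)=1 G4=1(const) -> 10011
Step 2: G0=G2&G3=0&1=0 G1=NOT G4=NOT 1=0 G2=(0+1>=2)=0 G3=(0+1>=1)=1 G4=1(const) -> 00011
Step 3: G0=G2&G3=0&1=0 G1=NOT G4=NOT 1=0 G2=(0+0>=2)=0 G3=(0+0>=1)=0 G4=1(const) -> 00001
Step 4: G0=G2&G3=0&0=0 G1=NOT G4=NOT 1=0 G2=(0+0>=2)=0 G3=(0+0>=1)=0 G4=1(const) -> 00001
State from step 4 equals state from step 3 -> cycle length 1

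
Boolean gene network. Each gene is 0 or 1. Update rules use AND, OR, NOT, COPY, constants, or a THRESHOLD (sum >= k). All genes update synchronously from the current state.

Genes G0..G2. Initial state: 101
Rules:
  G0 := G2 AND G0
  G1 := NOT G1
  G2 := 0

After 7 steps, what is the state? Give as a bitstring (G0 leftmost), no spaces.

Step 1: G0=G2&G0=1&1=1 G1=NOT G1=NOT 0=1 G2=0(const) -> 110
Step 2: G0=G2&G0=0&1=0 G1=NOT G1=NOT 1=0 G2=0(const) -> 000
Step 3: G0=G2&G0=0&0=0 G1=NOT G1=NOT 0=1 G2=0(const) -> 010
Step 4: G0=G2&G0=0&0=0 G1=NOT G1=NOT 1=0 G2=0(const) -> 000
Step 5: G0=G2&G0=0&0=0 G1=NOT G1=NOT 0=1 G2=0(const) -> 010
Step 6: G0=G2&G0=0&0=0 G1=NOT G1=NOT 1=0 G2=0(const) -> 000
Step 7: G0=G2&G0=0&0=0 G1=NOT G1=NOT 0=1 G2=0(const) -> 010

010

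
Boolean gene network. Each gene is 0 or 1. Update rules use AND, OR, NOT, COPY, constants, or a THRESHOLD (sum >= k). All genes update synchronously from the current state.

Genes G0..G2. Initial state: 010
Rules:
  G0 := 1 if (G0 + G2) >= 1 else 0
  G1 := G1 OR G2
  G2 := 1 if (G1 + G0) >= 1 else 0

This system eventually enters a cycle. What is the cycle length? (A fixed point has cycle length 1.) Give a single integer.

Step 0: 010
Step 1: G0=(0+0>=1)=0 G1=G1|G2=1|0=1 G2=(1+0>=1)=1 -> 011
Step 2: G0=(0+1>=1)=1 G1=G1|G2=1|1=1 G2=(1+0>=1)=1 -> 111
Step 3: G0=(1+1>=1)=1 G1=G1|G2=1|1=1 G2=(1+1>=1)=1 -> 111
State from step 3 equals state from step 2 -> cycle length 1

Answer: 1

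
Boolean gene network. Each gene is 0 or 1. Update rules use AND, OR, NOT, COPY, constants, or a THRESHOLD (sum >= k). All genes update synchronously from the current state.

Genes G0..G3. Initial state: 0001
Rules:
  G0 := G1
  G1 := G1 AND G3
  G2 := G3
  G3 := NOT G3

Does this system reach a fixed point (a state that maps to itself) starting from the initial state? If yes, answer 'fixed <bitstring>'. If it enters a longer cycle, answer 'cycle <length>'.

Answer: cycle 2

Derivation:
Step 0: 0001
Step 1: G0=G1=0 G1=G1&G3=0&1=0 G2=G3=1 G3=NOT G3=NOT 1=0 -> 0010
Step 2: G0=G1=0 G1=G1&G3=0&0=0 G2=G3=0 G3=NOT G3=NOT 0=1 -> 0001
Cycle of length 2 starting at step 0 -> no fixed point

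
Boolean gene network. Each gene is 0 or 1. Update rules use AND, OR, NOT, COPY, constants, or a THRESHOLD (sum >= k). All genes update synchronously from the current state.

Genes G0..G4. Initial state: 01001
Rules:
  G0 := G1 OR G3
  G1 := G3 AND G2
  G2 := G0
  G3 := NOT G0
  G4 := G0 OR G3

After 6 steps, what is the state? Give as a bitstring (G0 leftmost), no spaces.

Step 1: G0=G1|G3=1|0=1 G1=G3&G2=0&0=0 G2=G0=0 G3=NOT G0=NOT 0=1 G4=G0|G3=0|0=0 -> 10010
Step 2: G0=G1|G3=0|1=1 G1=G3&G2=1&0=0 G2=G0=1 G3=NOT G0=NOT 1=0 G4=G0|G3=1|1=1 -> 10101
Step 3: G0=G1|G3=0|0=0 G1=G3&G2=0&1=0 G2=G0=1 G3=NOT G0=NOT 1=0 G4=G0|G3=1|0=1 -> 00101
Step 4: G0=G1|G3=0|0=0 G1=G3&G2=0&1=0 G2=G0=0 G3=NOT G0=NOT 0=1 G4=G0|G3=0|0=0 -> 00010
Step 5: G0=G1|G3=0|1=1 G1=G3&G2=1&0=0 G2=G0=0 G3=NOT G0=NOT 0=1 G4=G0|G3=0|1=1 -> 10011
Step 6: G0=G1|G3=0|1=1 G1=G3&G2=1&0=0 G2=G0=1 G3=NOT G0=NOT 1=0 G4=G0|G3=1|1=1 -> 10101

10101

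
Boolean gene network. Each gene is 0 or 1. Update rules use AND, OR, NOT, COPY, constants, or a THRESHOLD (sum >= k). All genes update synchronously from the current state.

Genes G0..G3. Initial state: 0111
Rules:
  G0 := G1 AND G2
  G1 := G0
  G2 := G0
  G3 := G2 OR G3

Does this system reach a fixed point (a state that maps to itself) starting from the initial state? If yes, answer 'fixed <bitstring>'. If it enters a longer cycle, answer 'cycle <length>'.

Step 0: 0111
Step 1: G0=G1&G2=1&1=1 G1=G0=0 G2=G0=0 G3=G2|G3=1|1=1 -> 1001
Step 2: G0=G1&G2=0&0=0 G1=G0=1 G2=G0=1 G3=G2|G3=0|1=1 -> 0111
Cycle of length 2 starting at step 0 -> no fixed point

Answer: cycle 2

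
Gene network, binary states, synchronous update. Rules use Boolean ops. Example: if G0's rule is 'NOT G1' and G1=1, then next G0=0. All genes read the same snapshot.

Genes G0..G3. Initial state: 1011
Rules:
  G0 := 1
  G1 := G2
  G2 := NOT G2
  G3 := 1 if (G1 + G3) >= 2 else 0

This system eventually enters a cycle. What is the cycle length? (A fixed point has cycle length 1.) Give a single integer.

Answer: 2

Derivation:
Step 0: 1011
Step 1: G0=1(const) G1=G2=1 G2=NOT G2=NOT 1=0 G3=(0+1>=2)=0 -> 1100
Step 2: G0=1(const) G1=G2=0 G2=NOT G2=NOT 0=1 G3=(1+0>=2)=0 -> 1010
Step 3: G0=1(const) G1=G2=1 G2=NOT G2=NOT 1=0 G3=(0+0>=2)=0 -> 1100
State from step 3 equals state from step 1 -> cycle length 2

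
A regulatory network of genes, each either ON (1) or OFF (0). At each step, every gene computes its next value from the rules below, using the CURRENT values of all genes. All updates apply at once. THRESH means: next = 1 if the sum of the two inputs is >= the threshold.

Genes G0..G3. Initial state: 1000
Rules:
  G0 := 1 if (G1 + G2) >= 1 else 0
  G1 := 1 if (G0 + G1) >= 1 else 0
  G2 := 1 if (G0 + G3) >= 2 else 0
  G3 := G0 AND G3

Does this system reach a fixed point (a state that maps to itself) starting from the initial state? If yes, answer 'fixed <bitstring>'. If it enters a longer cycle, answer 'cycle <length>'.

Answer: fixed 1100

Derivation:
Step 0: 1000
Step 1: G0=(0+0>=1)=0 G1=(1+0>=1)=1 G2=(1+0>=2)=0 G3=G0&G3=1&0=0 -> 0100
Step 2: G0=(1+0>=1)=1 G1=(0+1>=1)=1 G2=(0+0>=2)=0 G3=G0&G3=0&0=0 -> 1100
Step 3: G0=(1+0>=1)=1 G1=(1+1>=1)=1 G2=(1+0>=2)=0 G3=G0&G3=1&0=0 -> 1100
Fixed point reached at step 2: 1100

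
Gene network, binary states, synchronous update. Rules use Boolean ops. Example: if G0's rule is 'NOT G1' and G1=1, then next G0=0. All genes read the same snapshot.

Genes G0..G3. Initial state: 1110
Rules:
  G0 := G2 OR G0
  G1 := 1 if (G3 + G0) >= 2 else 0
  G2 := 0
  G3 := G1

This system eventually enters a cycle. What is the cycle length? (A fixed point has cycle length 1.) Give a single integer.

Answer: 2

Derivation:
Step 0: 1110
Step 1: G0=G2|G0=1|1=1 G1=(0+1>=2)=0 G2=0(const) G3=G1=1 -> 1001
Step 2: G0=G2|G0=0|1=1 G1=(1+1>=2)=1 G2=0(const) G3=G1=0 -> 1100
Step 3: G0=G2|G0=0|1=1 G1=(0+1>=2)=0 G2=0(const) G3=G1=1 -> 1001
State from step 3 equals state from step 1 -> cycle length 2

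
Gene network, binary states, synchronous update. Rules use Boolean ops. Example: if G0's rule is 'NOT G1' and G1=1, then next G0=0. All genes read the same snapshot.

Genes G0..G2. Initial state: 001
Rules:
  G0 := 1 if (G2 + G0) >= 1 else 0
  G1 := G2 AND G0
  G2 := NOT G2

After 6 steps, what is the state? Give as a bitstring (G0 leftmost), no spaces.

Step 1: G0=(1+0>=1)=1 G1=G2&G0=1&0=0 G2=NOT G2=NOT 1=0 -> 100
Step 2: G0=(0+1>=1)=1 G1=G2&G0=0&1=0 G2=NOT G2=NOT 0=1 -> 101
Step 3: G0=(1+1>=1)=1 G1=G2&G0=1&1=1 G2=NOT G2=NOT 1=0 -> 110
Step 4: G0=(0+1>=1)=1 G1=G2&G0=0&1=0 G2=NOT G2=NOT 0=1 -> 101
Step 5: G0=(1+1>=1)=1 G1=G2&G0=1&1=1 G2=NOT G2=NOT 1=0 -> 110
Step 6: G0=(0+1>=1)=1 G1=G2&G0=0&1=0 G2=NOT G2=NOT 0=1 -> 101

101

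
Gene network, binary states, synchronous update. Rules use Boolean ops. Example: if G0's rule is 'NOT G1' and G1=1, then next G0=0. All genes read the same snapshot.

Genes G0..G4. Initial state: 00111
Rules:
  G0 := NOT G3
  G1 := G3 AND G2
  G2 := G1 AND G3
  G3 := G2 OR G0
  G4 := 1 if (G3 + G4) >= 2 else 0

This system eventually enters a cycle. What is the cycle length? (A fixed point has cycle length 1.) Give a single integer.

Step 0: 00111
Step 1: G0=NOT G3=NOT 1=0 G1=G3&G2=1&1=1 G2=G1&G3=0&1=0 G3=G2|G0=1|0=1 G4=(1+1>=2)=1 -> 01011
Step 2: G0=NOT G3=NOT 1=0 G1=G3&G2=1&0=0 G2=G1&G3=1&1=1 G3=G2|G0=0|0=0 G4=(1+1>=2)=1 -> 00101
Step 3: G0=NOT G3=NOT 0=1 G1=G3&G2=0&1=0 G2=G1&G3=0&0=0 G3=G2|G0=1|0=1 G4=(0+1>=2)=0 -> 10010
Step 4: G0=NOT G3=NOT 1=0 G1=G3&G2=1&0=0 G2=G1&G3=0&1=0 G3=G2|G0=0|1=1 G4=(1+0>=2)=0 -> 00010
Step 5: G0=NOT G3=NOT 1=0 G1=G3&G2=1&0=0 G2=G1&G3=0&1=0 G3=G2|G0=0|0=0 G4=(1+0>=2)=0 -> 00000
Step 6: G0=NOT G3=NOT 0=1 G1=G3&G2=0&0=0 G2=G1&G3=0&0=0 G3=G2|G0=0|0=0 G4=(0+0>=2)=0 -> 10000
Step 7: G0=NOT G3=NOT 0=1 G1=G3&G2=0&0=0 G2=G1&G3=0&0=0 G3=G2|G0=0|1=1 G4=(0+0>=2)=0 -> 10010
State from step 7 equals state from step 3 -> cycle length 4

Answer: 4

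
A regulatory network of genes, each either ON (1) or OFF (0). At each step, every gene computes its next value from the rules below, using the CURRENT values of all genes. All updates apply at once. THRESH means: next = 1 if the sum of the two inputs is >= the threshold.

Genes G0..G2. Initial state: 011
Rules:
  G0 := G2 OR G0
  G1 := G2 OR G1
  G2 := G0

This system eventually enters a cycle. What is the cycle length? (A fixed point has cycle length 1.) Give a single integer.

Step 0: 011
Step 1: G0=G2|G0=1|0=1 G1=G2|G1=1|1=1 G2=G0=0 -> 110
Step 2: G0=G2|G0=0|1=1 G1=G2|G1=0|1=1 G2=G0=1 -> 111
Step 3: G0=G2|G0=1|1=1 G1=G2|G1=1|1=1 G2=G0=1 -> 111
State from step 3 equals state from step 2 -> cycle length 1

Answer: 1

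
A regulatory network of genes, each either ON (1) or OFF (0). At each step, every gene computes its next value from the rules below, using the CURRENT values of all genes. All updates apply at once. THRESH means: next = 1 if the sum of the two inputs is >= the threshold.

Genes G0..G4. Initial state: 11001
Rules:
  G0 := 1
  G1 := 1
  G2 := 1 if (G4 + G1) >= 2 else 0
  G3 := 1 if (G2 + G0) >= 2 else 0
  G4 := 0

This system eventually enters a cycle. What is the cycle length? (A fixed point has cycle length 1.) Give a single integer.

Step 0: 11001
Step 1: G0=1(const) G1=1(const) G2=(1+1>=2)=1 G3=(0+1>=2)=0 G4=0(const) -> 11100
Step 2: G0=1(const) G1=1(const) G2=(0+1>=2)=0 G3=(1+1>=2)=1 G4=0(const) -> 11010
Step 3: G0=1(const) G1=1(const) G2=(0+1>=2)=0 G3=(0+1>=2)=0 G4=0(const) -> 11000
Step 4: G0=1(const) G1=1(const) G2=(0+1>=2)=0 G3=(0+1>=2)=0 G4=0(const) -> 11000
State from step 4 equals state from step 3 -> cycle length 1

Answer: 1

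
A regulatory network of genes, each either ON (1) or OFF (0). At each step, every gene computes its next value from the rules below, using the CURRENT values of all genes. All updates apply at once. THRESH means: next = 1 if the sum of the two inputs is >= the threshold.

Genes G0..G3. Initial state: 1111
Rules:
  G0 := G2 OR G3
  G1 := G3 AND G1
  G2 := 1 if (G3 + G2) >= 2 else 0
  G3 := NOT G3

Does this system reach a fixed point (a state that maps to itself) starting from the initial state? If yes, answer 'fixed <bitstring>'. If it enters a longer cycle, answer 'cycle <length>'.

Answer: cycle 2

Derivation:
Step 0: 1111
Step 1: G0=G2|G3=1|1=1 G1=G3&G1=1&1=1 G2=(1+1>=2)=1 G3=NOT G3=NOT 1=0 -> 1110
Step 2: G0=G2|G3=1|0=1 G1=G3&G1=0&1=0 G2=(0+1>=2)=0 G3=NOT G3=NOT 0=1 -> 1001
Step 3: G0=G2|G3=0|1=1 G1=G3&G1=1&0=0 G2=(1+0>=2)=0 G3=NOT G3=NOT 1=0 -> 1000
Step 4: G0=G2|G3=0|0=0 G1=G3&G1=0&0=0 G2=(0+0>=2)=0 G3=NOT G3=NOT 0=1 -> 0001
Step 5: G0=G2|G3=0|1=1 G1=G3&G1=1&0=0 G2=(1+0>=2)=0 G3=NOT G3=NOT 1=0 -> 1000
Cycle of length 2 starting at step 3 -> no fixed point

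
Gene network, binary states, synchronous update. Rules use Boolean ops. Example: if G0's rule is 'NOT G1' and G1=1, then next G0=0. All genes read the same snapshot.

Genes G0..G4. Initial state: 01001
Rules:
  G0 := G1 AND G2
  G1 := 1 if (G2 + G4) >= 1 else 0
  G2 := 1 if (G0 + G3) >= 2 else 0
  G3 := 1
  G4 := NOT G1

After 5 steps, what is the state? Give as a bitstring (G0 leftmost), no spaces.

Step 1: G0=G1&G2=1&0=0 G1=(0+1>=1)=1 G2=(0+0>=2)=0 G3=1(const) G4=NOT G1=NOT 1=0 -> 01010
Step 2: G0=G1&G2=1&0=0 G1=(0+0>=1)=0 G2=(0+1>=2)=0 G3=1(const) G4=NOT G1=NOT 1=0 -> 00010
Step 3: G0=G1&G2=0&0=0 G1=(0+0>=1)=0 G2=(0+1>=2)=0 G3=1(const) G4=NOT G1=NOT 0=1 -> 00011
Step 4: G0=G1&G2=0&0=0 G1=(0+1>=1)=1 G2=(0+1>=2)=0 G3=1(const) G4=NOT G1=NOT 0=1 -> 01011
Step 5: G0=G1&G2=1&0=0 G1=(0+1>=1)=1 G2=(0+1>=2)=0 G3=1(const) G4=NOT G1=NOT 1=0 -> 01010

01010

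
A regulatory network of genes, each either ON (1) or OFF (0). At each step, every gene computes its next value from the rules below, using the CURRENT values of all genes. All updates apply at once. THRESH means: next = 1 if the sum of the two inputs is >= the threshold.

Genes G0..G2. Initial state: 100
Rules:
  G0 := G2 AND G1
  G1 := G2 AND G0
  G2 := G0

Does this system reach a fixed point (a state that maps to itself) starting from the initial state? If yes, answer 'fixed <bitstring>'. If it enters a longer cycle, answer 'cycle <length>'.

Answer: fixed 000

Derivation:
Step 0: 100
Step 1: G0=G2&G1=0&0=0 G1=G2&G0=0&1=0 G2=G0=1 -> 001
Step 2: G0=G2&G1=1&0=0 G1=G2&G0=1&0=0 G2=G0=0 -> 000
Step 3: G0=G2&G1=0&0=0 G1=G2&G0=0&0=0 G2=G0=0 -> 000
Fixed point reached at step 2: 000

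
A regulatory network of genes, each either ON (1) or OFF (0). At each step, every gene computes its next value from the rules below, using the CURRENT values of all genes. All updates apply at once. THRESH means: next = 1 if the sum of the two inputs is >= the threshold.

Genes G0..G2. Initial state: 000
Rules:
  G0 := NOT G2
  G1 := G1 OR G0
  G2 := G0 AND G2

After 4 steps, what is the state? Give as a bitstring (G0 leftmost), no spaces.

Step 1: G0=NOT G2=NOT 0=1 G1=G1|G0=0|0=0 G2=G0&G2=0&0=0 -> 100
Step 2: G0=NOT G2=NOT 0=1 G1=G1|G0=0|1=1 G2=G0&G2=1&0=0 -> 110
Step 3: G0=NOT G2=NOT 0=1 G1=G1|G0=1|1=1 G2=G0&G2=1&0=0 -> 110
Step 4: G0=NOT G2=NOT 0=1 G1=G1|G0=1|1=1 G2=G0&G2=1&0=0 -> 110

110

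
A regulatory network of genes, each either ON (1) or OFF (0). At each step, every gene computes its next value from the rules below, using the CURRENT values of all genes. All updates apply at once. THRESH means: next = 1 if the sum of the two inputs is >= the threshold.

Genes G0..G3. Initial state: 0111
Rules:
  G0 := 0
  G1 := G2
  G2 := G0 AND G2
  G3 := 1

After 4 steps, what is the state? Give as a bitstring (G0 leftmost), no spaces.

Step 1: G0=0(const) G1=G2=1 G2=G0&G2=0&1=0 G3=1(const) -> 0101
Step 2: G0=0(const) G1=G2=0 G2=G0&G2=0&0=0 G3=1(const) -> 0001
Step 3: G0=0(const) G1=G2=0 G2=G0&G2=0&0=0 G3=1(const) -> 0001
Step 4: G0=0(const) G1=G2=0 G2=G0&G2=0&0=0 G3=1(const) -> 0001

0001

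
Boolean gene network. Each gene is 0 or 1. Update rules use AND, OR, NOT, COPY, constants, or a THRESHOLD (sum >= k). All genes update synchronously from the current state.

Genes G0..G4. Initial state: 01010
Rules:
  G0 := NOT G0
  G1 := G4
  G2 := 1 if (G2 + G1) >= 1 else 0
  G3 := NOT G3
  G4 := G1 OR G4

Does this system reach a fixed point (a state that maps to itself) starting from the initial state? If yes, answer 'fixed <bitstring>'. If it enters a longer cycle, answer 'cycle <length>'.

Step 0: 01010
Step 1: G0=NOT G0=NOT 0=1 G1=G4=0 G2=(0+1>=1)=1 G3=NOT G3=NOT 1=0 G4=G1|G4=1|0=1 -> 10101
Step 2: G0=NOT G0=NOT 1=0 G1=G4=1 G2=(1+0>=1)=1 G3=NOT G3=NOT 0=1 G4=G1|G4=0|1=1 -> 01111
Step 3: G0=NOT G0=NOT 0=1 G1=G4=1 G2=(1+1>=1)=1 G3=NOT G3=NOT 1=0 G4=G1|G4=1|1=1 -> 11101
Step 4: G0=NOT G0=NOT 1=0 G1=G4=1 G2=(1+1>=1)=1 G3=NOT G3=NOT 0=1 G4=G1|G4=1|1=1 -> 01111
Cycle of length 2 starting at step 2 -> no fixed point

Answer: cycle 2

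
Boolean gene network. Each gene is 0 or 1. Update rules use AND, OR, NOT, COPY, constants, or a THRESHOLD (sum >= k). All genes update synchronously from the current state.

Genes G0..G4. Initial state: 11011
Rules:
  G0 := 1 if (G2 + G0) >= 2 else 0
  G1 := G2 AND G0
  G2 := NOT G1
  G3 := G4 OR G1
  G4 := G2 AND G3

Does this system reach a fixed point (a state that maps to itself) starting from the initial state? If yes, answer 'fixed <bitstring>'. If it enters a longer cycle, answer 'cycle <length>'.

Step 0: 11011
Step 1: G0=(0+1>=2)=0 G1=G2&G0=0&1=0 G2=NOT G1=NOT 1=0 G3=G4|G1=1|1=1 G4=G2&G3=0&1=0 -> 00010
Step 2: G0=(0+0>=2)=0 G1=G2&G0=0&0=0 G2=NOT G1=NOT 0=1 G3=G4|G1=0|0=0 G4=G2&G3=0&1=0 -> 00100
Step 3: G0=(1+0>=2)=0 G1=G2&G0=1&0=0 G2=NOT G1=NOT 0=1 G3=G4|G1=0|0=0 G4=G2&G3=1&0=0 -> 00100
Fixed point reached at step 2: 00100

Answer: fixed 00100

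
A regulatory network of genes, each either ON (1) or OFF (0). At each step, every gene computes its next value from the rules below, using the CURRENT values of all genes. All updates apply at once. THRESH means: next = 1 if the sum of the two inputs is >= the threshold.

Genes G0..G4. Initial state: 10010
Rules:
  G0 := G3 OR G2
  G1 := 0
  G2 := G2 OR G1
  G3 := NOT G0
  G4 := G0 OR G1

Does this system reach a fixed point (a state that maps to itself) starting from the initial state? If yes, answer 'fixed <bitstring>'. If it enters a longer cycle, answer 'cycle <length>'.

Step 0: 10010
Step 1: G0=G3|G2=1|0=1 G1=0(const) G2=G2|G1=0|0=0 G3=NOT G0=NOT 1=0 G4=G0|G1=1|0=1 -> 10001
Step 2: G0=G3|G2=0|0=0 G1=0(const) G2=G2|G1=0|0=0 G3=NOT G0=NOT 1=0 G4=G0|G1=1|0=1 -> 00001
Step 3: G0=G3|G2=0|0=0 G1=0(const) G2=G2|G1=0|0=0 G3=NOT G0=NOT 0=1 G4=G0|G1=0|0=0 -> 00010
Step 4: G0=G3|G2=1|0=1 G1=0(const) G2=G2|G1=0|0=0 G3=NOT G0=NOT 0=1 G4=G0|G1=0|0=0 -> 10010
Cycle of length 4 starting at step 0 -> no fixed point

Answer: cycle 4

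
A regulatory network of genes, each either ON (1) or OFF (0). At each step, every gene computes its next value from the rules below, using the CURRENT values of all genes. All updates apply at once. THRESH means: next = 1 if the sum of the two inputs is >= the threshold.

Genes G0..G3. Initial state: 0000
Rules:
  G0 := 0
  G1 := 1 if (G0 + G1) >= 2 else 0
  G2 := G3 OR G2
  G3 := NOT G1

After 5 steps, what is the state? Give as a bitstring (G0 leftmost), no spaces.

Step 1: G0=0(const) G1=(0+0>=2)=0 G2=G3|G2=0|0=0 G3=NOT G1=NOT 0=1 -> 0001
Step 2: G0=0(const) G1=(0+0>=2)=0 G2=G3|G2=1|0=1 G3=NOT G1=NOT 0=1 -> 0011
Step 3: G0=0(const) G1=(0+0>=2)=0 G2=G3|G2=1|1=1 G3=NOT G1=NOT 0=1 -> 0011
Step 4: G0=0(const) G1=(0+0>=2)=0 G2=G3|G2=1|1=1 G3=NOT G1=NOT 0=1 -> 0011
Step 5: G0=0(const) G1=(0+0>=2)=0 G2=G3|G2=1|1=1 G3=NOT G1=NOT 0=1 -> 0011

0011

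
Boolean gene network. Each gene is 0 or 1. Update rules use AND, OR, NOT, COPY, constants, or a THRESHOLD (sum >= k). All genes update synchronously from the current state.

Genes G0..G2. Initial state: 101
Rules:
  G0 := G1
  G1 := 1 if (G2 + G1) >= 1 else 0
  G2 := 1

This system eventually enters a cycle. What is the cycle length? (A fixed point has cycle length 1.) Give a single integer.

Step 0: 101
Step 1: G0=G1=0 G1=(1+0>=1)=1 G2=1(const) -> 011
Step 2: G0=G1=1 G1=(1+1>=1)=1 G2=1(const) -> 111
Step 3: G0=G1=1 G1=(1+1>=1)=1 G2=1(const) -> 111
State from step 3 equals state from step 2 -> cycle length 1

Answer: 1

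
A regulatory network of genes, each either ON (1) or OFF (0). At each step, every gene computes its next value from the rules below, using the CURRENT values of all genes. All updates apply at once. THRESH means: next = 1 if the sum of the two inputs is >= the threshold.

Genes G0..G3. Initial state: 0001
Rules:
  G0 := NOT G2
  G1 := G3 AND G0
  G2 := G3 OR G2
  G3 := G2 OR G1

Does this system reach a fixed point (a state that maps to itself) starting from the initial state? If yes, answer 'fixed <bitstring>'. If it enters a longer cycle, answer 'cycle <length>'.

Answer: fixed 0011

Derivation:
Step 0: 0001
Step 1: G0=NOT G2=NOT 0=1 G1=G3&G0=1&0=0 G2=G3|G2=1|0=1 G3=G2|G1=0|0=0 -> 1010
Step 2: G0=NOT G2=NOT 1=0 G1=G3&G0=0&1=0 G2=G3|G2=0|1=1 G3=G2|G1=1|0=1 -> 0011
Step 3: G0=NOT G2=NOT 1=0 G1=G3&G0=1&0=0 G2=G3|G2=1|1=1 G3=G2|G1=1|0=1 -> 0011
Fixed point reached at step 2: 0011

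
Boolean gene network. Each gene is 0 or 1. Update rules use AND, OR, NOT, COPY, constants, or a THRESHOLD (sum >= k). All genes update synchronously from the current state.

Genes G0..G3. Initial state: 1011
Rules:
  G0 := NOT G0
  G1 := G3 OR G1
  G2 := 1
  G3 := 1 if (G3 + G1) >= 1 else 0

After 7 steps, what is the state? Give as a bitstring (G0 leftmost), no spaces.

Step 1: G0=NOT G0=NOT 1=0 G1=G3|G1=1|0=1 G2=1(const) G3=(1+0>=1)=1 -> 0111
Step 2: G0=NOT G0=NOT 0=1 G1=G3|G1=1|1=1 G2=1(const) G3=(1+1>=1)=1 -> 1111
Step 3: G0=NOT G0=NOT 1=0 G1=G3|G1=1|1=1 G2=1(const) G3=(1+1>=1)=1 -> 0111
Step 4: G0=NOT G0=NOT 0=1 G1=G3|G1=1|1=1 G2=1(const) G3=(1+1>=1)=1 -> 1111
Step 5: G0=NOT G0=NOT 1=0 G1=G3|G1=1|1=1 G2=1(const) G3=(1+1>=1)=1 -> 0111
Step 6: G0=NOT G0=NOT 0=1 G1=G3|G1=1|1=1 G2=1(const) G3=(1+1>=1)=1 -> 1111
Step 7: G0=NOT G0=NOT 1=0 G1=G3|G1=1|1=1 G2=1(const) G3=(1+1>=1)=1 -> 0111

0111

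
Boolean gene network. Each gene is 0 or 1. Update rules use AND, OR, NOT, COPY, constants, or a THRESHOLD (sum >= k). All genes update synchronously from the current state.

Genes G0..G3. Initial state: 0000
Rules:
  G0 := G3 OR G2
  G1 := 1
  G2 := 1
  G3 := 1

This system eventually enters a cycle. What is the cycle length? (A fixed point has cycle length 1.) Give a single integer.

Answer: 1

Derivation:
Step 0: 0000
Step 1: G0=G3|G2=0|0=0 G1=1(const) G2=1(const) G3=1(const) -> 0111
Step 2: G0=G3|G2=1|1=1 G1=1(const) G2=1(const) G3=1(const) -> 1111
Step 3: G0=G3|G2=1|1=1 G1=1(const) G2=1(const) G3=1(const) -> 1111
State from step 3 equals state from step 2 -> cycle length 1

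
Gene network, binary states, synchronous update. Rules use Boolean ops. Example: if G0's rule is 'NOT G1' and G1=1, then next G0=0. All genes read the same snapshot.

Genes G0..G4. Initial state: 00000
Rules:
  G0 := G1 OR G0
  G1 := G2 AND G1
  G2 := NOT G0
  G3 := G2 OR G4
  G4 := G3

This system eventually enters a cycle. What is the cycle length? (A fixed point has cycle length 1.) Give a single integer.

Step 0: 00000
Step 1: G0=G1|G0=0|0=0 G1=G2&G1=0&0=0 G2=NOT G0=NOT 0=1 G3=G2|G4=0|0=0 G4=G3=0 -> 00100
Step 2: G0=G1|G0=0|0=0 G1=G2&G1=1&0=0 G2=NOT G0=NOT 0=1 G3=G2|G4=1|0=1 G4=G3=0 -> 00110
Step 3: G0=G1|G0=0|0=0 G1=G2&G1=1&0=0 G2=NOT G0=NOT 0=1 G3=G2|G4=1|0=1 G4=G3=1 -> 00111
Step 4: G0=G1|G0=0|0=0 G1=G2&G1=1&0=0 G2=NOT G0=NOT 0=1 G3=G2|G4=1|1=1 G4=G3=1 -> 00111
State from step 4 equals state from step 3 -> cycle length 1

Answer: 1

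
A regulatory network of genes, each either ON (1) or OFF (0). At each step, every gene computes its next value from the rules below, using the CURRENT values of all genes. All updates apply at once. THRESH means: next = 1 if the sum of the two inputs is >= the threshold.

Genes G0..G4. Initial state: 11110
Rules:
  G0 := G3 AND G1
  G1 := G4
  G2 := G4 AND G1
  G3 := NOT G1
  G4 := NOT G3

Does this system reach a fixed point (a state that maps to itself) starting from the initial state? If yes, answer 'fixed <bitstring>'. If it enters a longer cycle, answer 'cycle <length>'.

Answer: cycle 3

Derivation:
Step 0: 11110
Step 1: G0=G3&G1=1&1=1 G1=G4=0 G2=G4&G1=0&1=0 G3=NOT G1=NOT 1=0 G4=NOT G3=NOT 1=0 -> 10000
Step 2: G0=G3&G1=0&0=0 G1=G4=0 G2=G4&G1=0&0=0 G3=NOT G1=NOT 0=1 G4=NOT G3=NOT 0=1 -> 00011
Step 3: G0=G3&G1=1&0=0 G1=G4=1 G2=G4&G1=1&0=0 G3=NOT G1=NOT 0=1 G4=NOT G3=NOT 1=0 -> 01010
Step 4: G0=G3&G1=1&1=1 G1=G4=0 G2=G4&G1=0&1=0 G3=NOT G1=NOT 1=0 G4=NOT G3=NOT 1=0 -> 10000
Cycle of length 3 starting at step 1 -> no fixed point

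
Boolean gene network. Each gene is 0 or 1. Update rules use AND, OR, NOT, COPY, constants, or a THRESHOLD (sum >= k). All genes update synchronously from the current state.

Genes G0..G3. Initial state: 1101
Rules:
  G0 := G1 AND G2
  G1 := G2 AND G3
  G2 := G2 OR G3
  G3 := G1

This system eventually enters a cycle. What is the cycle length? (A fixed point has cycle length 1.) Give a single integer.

Step 0: 1101
Step 1: G0=G1&G2=1&0=0 G1=G2&G3=0&1=0 G2=G2|G3=0|1=1 G3=G1=1 -> 0011
Step 2: G0=G1&G2=0&1=0 G1=G2&G3=1&1=1 G2=G2|G3=1|1=1 G3=G1=0 -> 0110
Step 3: G0=G1&G2=1&1=1 G1=G2&G3=1&0=0 G2=G2|G3=1|0=1 G3=G1=1 -> 1011
Step 4: G0=G1&G2=0&1=0 G1=G2&G3=1&1=1 G2=G2|G3=1|1=1 G3=G1=0 -> 0110
State from step 4 equals state from step 2 -> cycle length 2

Answer: 2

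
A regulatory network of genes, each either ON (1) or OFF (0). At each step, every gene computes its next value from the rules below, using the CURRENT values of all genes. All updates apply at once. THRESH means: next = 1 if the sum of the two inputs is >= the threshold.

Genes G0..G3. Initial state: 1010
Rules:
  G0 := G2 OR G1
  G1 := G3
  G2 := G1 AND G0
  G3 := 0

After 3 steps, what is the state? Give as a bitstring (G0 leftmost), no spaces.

Step 1: G0=G2|G1=1|0=1 G1=G3=0 G2=G1&G0=0&1=0 G3=0(const) -> 1000
Step 2: G0=G2|G1=0|0=0 G1=G3=0 G2=G1&G0=0&1=0 G3=0(const) -> 0000
Step 3: G0=G2|G1=0|0=0 G1=G3=0 G2=G1&G0=0&0=0 G3=0(const) -> 0000

0000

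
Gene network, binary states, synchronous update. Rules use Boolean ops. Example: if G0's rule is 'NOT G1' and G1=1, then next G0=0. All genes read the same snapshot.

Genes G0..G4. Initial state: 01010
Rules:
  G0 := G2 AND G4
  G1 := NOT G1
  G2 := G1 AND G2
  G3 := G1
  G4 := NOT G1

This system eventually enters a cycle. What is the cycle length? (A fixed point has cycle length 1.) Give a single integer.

Answer: 2

Derivation:
Step 0: 01010
Step 1: G0=G2&G4=0&0=0 G1=NOT G1=NOT 1=0 G2=G1&G2=1&0=0 G3=G1=1 G4=NOT G1=NOT 1=0 -> 00010
Step 2: G0=G2&G4=0&0=0 G1=NOT G1=NOT 0=1 G2=G1&G2=0&0=0 G3=G1=0 G4=NOT G1=NOT 0=1 -> 01001
Step 3: G0=G2&G4=0&1=0 G1=NOT G1=NOT 1=0 G2=G1&G2=1&0=0 G3=G1=1 G4=NOT G1=NOT 1=0 -> 00010
State from step 3 equals state from step 1 -> cycle length 2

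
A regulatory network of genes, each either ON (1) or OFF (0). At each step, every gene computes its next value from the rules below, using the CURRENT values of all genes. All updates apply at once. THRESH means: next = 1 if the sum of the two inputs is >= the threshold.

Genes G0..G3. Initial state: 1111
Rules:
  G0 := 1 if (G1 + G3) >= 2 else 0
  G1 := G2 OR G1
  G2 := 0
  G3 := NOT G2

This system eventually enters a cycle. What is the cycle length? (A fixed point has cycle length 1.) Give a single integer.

Answer: 1

Derivation:
Step 0: 1111
Step 1: G0=(1+1>=2)=1 G1=G2|G1=1|1=1 G2=0(const) G3=NOT G2=NOT 1=0 -> 1100
Step 2: G0=(1+0>=2)=0 G1=G2|G1=0|1=1 G2=0(const) G3=NOT G2=NOT 0=1 -> 0101
Step 3: G0=(1+1>=2)=1 G1=G2|G1=0|1=1 G2=0(const) G3=NOT G2=NOT 0=1 -> 1101
Step 4: G0=(1+1>=2)=1 G1=G2|G1=0|1=1 G2=0(const) G3=NOT G2=NOT 0=1 -> 1101
State from step 4 equals state from step 3 -> cycle length 1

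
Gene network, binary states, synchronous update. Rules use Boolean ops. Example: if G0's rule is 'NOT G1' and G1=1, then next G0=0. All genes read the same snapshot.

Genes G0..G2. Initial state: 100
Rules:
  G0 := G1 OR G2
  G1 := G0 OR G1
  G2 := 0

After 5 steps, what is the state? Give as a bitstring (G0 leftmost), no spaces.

Step 1: G0=G1|G2=0|0=0 G1=G0|G1=1|0=1 G2=0(const) -> 010
Step 2: G0=G1|G2=1|0=1 G1=G0|G1=0|1=1 G2=0(const) -> 110
Step 3: G0=G1|G2=1|0=1 G1=G0|G1=1|1=1 G2=0(const) -> 110
Step 4: G0=G1|G2=1|0=1 G1=G0|G1=1|1=1 G2=0(const) -> 110
Step 5: G0=G1|G2=1|0=1 G1=G0|G1=1|1=1 G2=0(const) -> 110

110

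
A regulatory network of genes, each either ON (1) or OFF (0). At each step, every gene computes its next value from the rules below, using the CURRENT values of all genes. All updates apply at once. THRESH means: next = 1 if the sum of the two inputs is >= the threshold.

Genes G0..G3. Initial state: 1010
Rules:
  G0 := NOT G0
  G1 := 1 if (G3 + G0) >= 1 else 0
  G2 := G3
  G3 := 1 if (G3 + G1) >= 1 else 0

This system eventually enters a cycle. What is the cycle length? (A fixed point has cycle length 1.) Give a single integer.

Answer: 2

Derivation:
Step 0: 1010
Step 1: G0=NOT G0=NOT 1=0 G1=(0+1>=1)=1 G2=G3=0 G3=(0+0>=1)=0 -> 0100
Step 2: G0=NOT G0=NOT 0=1 G1=(0+0>=1)=0 G2=G3=0 G3=(0+1>=1)=1 -> 1001
Step 3: G0=NOT G0=NOT 1=0 G1=(1+1>=1)=1 G2=G3=1 G3=(1+0>=1)=1 -> 0111
Step 4: G0=NOT G0=NOT 0=1 G1=(1+0>=1)=1 G2=G3=1 G3=(1+1>=1)=1 -> 1111
Step 5: G0=NOT G0=NOT 1=0 G1=(1+1>=1)=1 G2=G3=1 G3=(1+1>=1)=1 -> 0111
State from step 5 equals state from step 3 -> cycle length 2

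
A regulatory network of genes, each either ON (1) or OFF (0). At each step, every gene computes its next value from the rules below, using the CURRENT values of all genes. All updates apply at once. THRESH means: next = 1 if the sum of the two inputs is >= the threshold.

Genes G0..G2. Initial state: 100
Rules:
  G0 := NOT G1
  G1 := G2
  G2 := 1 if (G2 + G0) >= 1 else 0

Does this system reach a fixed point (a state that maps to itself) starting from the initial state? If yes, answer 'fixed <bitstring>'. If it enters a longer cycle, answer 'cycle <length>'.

Step 0: 100
Step 1: G0=NOT G1=NOT 0=1 G1=G2=0 G2=(0+1>=1)=1 -> 101
Step 2: G0=NOT G1=NOT 0=1 G1=G2=1 G2=(1+1>=1)=1 -> 111
Step 3: G0=NOT G1=NOT 1=0 G1=G2=1 G2=(1+1>=1)=1 -> 011
Step 4: G0=NOT G1=NOT 1=0 G1=G2=1 G2=(1+0>=1)=1 -> 011
Fixed point reached at step 3: 011

Answer: fixed 011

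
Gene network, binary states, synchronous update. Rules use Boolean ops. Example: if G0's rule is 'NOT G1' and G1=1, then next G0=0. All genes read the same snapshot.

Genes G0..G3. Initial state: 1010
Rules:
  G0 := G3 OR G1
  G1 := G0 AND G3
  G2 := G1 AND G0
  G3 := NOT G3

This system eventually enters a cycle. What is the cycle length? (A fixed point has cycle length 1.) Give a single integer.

Answer: 2

Derivation:
Step 0: 1010
Step 1: G0=G3|G1=0|0=0 G1=G0&G3=1&0=0 G2=G1&G0=0&1=0 G3=NOT G3=NOT 0=1 -> 0001
Step 2: G0=G3|G1=1|0=1 G1=G0&G3=0&1=0 G2=G1&G0=0&0=0 G3=NOT G3=NOT 1=0 -> 1000
Step 3: G0=G3|G1=0|0=0 G1=G0&G3=1&0=0 G2=G1&G0=0&1=0 G3=NOT G3=NOT 0=1 -> 0001
State from step 3 equals state from step 1 -> cycle length 2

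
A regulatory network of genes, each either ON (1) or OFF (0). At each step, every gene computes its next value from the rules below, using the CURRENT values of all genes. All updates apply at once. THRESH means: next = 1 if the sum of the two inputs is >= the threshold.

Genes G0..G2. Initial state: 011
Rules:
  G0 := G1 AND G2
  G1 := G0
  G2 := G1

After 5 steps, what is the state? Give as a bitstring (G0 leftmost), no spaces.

Step 1: G0=G1&G2=1&1=1 G1=G0=0 G2=G1=1 -> 101
Step 2: G0=G1&G2=0&1=0 G1=G0=1 G2=G1=0 -> 010
Step 3: G0=G1&G2=1&0=0 G1=G0=0 G2=G1=1 -> 001
Step 4: G0=G1&G2=0&1=0 G1=G0=0 G2=G1=0 -> 000
Step 5: G0=G1&G2=0&0=0 G1=G0=0 G2=G1=0 -> 000

000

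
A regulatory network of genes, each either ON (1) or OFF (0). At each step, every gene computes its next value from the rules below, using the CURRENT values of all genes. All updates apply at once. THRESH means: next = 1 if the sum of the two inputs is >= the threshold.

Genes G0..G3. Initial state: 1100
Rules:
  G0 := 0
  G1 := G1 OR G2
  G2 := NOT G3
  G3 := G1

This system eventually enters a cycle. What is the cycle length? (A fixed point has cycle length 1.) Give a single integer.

Answer: 1

Derivation:
Step 0: 1100
Step 1: G0=0(const) G1=G1|G2=1|0=1 G2=NOT G3=NOT 0=1 G3=G1=1 -> 0111
Step 2: G0=0(const) G1=G1|G2=1|1=1 G2=NOT G3=NOT 1=0 G3=G1=1 -> 0101
Step 3: G0=0(const) G1=G1|G2=1|0=1 G2=NOT G3=NOT 1=0 G3=G1=1 -> 0101
State from step 3 equals state from step 2 -> cycle length 1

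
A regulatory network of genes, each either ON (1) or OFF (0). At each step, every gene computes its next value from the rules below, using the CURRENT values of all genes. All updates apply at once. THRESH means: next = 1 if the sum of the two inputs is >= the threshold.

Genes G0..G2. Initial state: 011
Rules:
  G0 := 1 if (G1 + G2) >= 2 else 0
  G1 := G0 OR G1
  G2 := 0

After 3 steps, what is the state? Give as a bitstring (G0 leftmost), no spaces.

Step 1: G0=(1+1>=2)=1 G1=G0|G1=0|1=1 G2=0(const) -> 110
Step 2: G0=(1+0>=2)=0 G1=G0|G1=1|1=1 G2=0(const) -> 010
Step 3: G0=(1+0>=2)=0 G1=G0|G1=0|1=1 G2=0(const) -> 010

010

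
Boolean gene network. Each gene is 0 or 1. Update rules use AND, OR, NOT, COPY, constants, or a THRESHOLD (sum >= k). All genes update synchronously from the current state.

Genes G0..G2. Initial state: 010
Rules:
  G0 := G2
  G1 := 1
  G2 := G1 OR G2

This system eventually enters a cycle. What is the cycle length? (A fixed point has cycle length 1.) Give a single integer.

Answer: 1

Derivation:
Step 0: 010
Step 1: G0=G2=0 G1=1(const) G2=G1|G2=1|0=1 -> 011
Step 2: G0=G2=1 G1=1(const) G2=G1|G2=1|1=1 -> 111
Step 3: G0=G2=1 G1=1(const) G2=G1|G2=1|1=1 -> 111
State from step 3 equals state from step 2 -> cycle length 1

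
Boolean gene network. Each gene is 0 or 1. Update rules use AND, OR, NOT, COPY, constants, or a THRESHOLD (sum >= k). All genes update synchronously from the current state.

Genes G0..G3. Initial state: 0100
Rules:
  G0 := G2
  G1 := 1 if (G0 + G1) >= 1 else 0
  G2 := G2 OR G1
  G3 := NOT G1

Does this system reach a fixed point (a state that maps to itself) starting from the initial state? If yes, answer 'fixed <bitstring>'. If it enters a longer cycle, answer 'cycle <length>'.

Answer: fixed 1110

Derivation:
Step 0: 0100
Step 1: G0=G2=0 G1=(0+1>=1)=1 G2=G2|G1=0|1=1 G3=NOT G1=NOT 1=0 -> 0110
Step 2: G0=G2=1 G1=(0+1>=1)=1 G2=G2|G1=1|1=1 G3=NOT G1=NOT 1=0 -> 1110
Step 3: G0=G2=1 G1=(1+1>=1)=1 G2=G2|G1=1|1=1 G3=NOT G1=NOT 1=0 -> 1110
Fixed point reached at step 2: 1110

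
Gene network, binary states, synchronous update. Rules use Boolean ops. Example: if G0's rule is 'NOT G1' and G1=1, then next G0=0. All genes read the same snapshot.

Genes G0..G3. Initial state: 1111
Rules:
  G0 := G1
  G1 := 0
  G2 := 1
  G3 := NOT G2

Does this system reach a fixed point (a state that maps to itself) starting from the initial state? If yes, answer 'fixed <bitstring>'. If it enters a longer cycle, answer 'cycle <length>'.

Step 0: 1111
Step 1: G0=G1=1 G1=0(const) G2=1(const) G3=NOT G2=NOT 1=0 -> 1010
Step 2: G0=G1=0 G1=0(const) G2=1(const) G3=NOT G2=NOT 1=0 -> 0010
Step 3: G0=G1=0 G1=0(const) G2=1(const) G3=NOT G2=NOT 1=0 -> 0010
Fixed point reached at step 2: 0010

Answer: fixed 0010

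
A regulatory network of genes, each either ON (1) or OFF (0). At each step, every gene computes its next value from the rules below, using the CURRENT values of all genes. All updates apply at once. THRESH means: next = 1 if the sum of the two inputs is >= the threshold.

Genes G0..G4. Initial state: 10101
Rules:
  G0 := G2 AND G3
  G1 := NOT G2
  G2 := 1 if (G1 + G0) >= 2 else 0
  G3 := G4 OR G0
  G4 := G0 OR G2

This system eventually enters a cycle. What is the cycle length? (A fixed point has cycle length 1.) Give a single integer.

Answer: 1

Derivation:
Step 0: 10101
Step 1: G0=G2&G3=1&0=0 G1=NOT G2=NOT 1=0 G2=(0+1>=2)=0 G3=G4|G0=1|1=1 G4=G0|G2=1|1=1 -> 00011
Step 2: G0=G2&G3=0&1=0 G1=NOT G2=NOT 0=1 G2=(0+0>=2)=0 G3=G4|G0=1|0=1 G4=G0|G2=0|0=0 -> 01010
Step 3: G0=G2&G3=0&1=0 G1=NOT G2=NOT 0=1 G2=(1+0>=2)=0 G3=G4|G0=0|0=0 G4=G0|G2=0|0=0 -> 01000
Step 4: G0=G2&G3=0&0=0 G1=NOT G2=NOT 0=1 G2=(1+0>=2)=0 G3=G4|G0=0|0=0 G4=G0|G2=0|0=0 -> 01000
State from step 4 equals state from step 3 -> cycle length 1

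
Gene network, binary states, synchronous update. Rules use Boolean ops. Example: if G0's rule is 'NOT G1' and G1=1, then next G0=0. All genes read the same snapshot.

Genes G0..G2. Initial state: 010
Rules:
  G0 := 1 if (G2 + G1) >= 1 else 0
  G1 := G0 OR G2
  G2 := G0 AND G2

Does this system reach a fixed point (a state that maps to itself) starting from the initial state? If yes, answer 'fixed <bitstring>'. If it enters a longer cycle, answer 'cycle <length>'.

Answer: cycle 2

Derivation:
Step 0: 010
Step 1: G0=(0+1>=1)=1 G1=G0|G2=0|0=0 G2=G0&G2=0&0=0 -> 100
Step 2: G0=(0+0>=1)=0 G1=G0|G2=1|0=1 G2=G0&G2=1&0=0 -> 010
Cycle of length 2 starting at step 0 -> no fixed point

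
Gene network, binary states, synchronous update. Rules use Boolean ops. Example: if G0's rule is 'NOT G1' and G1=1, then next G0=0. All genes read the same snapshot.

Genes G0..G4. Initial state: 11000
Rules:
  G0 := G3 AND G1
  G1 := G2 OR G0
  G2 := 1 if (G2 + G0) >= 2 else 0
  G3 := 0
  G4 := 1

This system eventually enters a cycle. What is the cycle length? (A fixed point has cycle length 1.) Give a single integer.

Step 0: 11000
Step 1: G0=G3&G1=0&1=0 G1=G2|G0=0|1=1 G2=(0+1>=2)=0 G3=0(const) G4=1(const) -> 01001
Step 2: G0=G3&G1=0&1=0 G1=G2|G0=0|0=0 G2=(0+0>=2)=0 G3=0(const) G4=1(const) -> 00001
Step 3: G0=G3&G1=0&0=0 G1=G2|G0=0|0=0 G2=(0+0>=2)=0 G3=0(const) G4=1(const) -> 00001
State from step 3 equals state from step 2 -> cycle length 1

Answer: 1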